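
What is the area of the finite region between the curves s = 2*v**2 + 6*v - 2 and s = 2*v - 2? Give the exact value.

Both boundary curves give s as a function of v, so integrate with respect to v. Setting them equal: 2*v**2 + 4*v = 0, i.e. 2*v*(v + 2) = 0, so they meet at v = -2, 0.
For v in [-2, 0], s = 2*v**2 + 6*v - 2 is on the left; area = ∫[-2,0] (-(2*v**2 + 4*v)) dv = 8/3.

8/3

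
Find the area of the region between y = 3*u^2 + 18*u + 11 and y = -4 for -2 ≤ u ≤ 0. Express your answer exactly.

12

The difference (3*u^2 + 18*u + 11) - (-4) = 3*u^2 + 18*u + 15 changes sign at u = -1 inside [-2, 0], so split the integral there.
∫[-2,-1] (3*u^2 + 18*u + 15) du = -5; the area of that piece is 5.
∫[-1,0] (3*u^2 + 18*u + 15) du = 7.
Total area = 5 + 7 = 12.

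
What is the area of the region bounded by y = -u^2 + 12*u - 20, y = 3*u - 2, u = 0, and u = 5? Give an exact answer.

155/6

The difference (-u^2 + 12*u - 20) - (3*u - 2) = -u^2 + 9*u - 18 changes sign at u = 3 inside [0, 5], so split the integral there.
∫[0,3] (-u^2 + 9*u - 18) du = -45/2; the area of that piece is 45/2.
∫[3,5] (-u^2 + 9*u - 18) du = 10/3.
Total area = 45/2 + 10/3 = 155/6.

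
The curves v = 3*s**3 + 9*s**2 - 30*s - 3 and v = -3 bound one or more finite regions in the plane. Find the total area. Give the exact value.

1221/4

Set the curves equal: 3*s**3 + 9*s**2 - 30*s - 3 = -3, so 3*s**3 + 9*s**2 - 30*s = 0, which factors as 3*s*(s - 2)*(s + 5) = 0. The curves meet at s = -5, 0, 2.
On [-5, 0], v = 3*s**3 + 9*s**2 - 30*s - 3 is on top; that piece has area ∫[-5,0] (3*s**3 + 9*s**2 - 30*s) ds = 1125/4.
On [0, 2], v = -3 is on top; that piece has area ∫[0,2] (-(3*s**3 + 9*s**2 - 30*s)) ds = 24.
Total enclosed area = 1125/4 + 24 = 1221/4.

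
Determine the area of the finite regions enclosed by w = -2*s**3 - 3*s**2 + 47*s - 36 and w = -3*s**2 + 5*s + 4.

999/2

Set the curves equal: -2*s**3 - 3*s**2 + 47*s - 36 = -3*s**2 + 5*s + 4, so -2*s**3 + 42*s - 40 = 0, which factors as -2*(s - 4)*(s - 1)*(s + 5) = 0. The curves meet at s = -5, 1, 4.
On [-5, 1], w = -3*s**2 + 5*s + 4 is on top; that piece has area ∫[-5,1] (-(-2*s**3 + 42*s - 40)) ds = 432.
On [1, 4], w = -2*s**3 - 3*s**2 + 47*s - 36 is on top; that piece has area ∫[1,4] (-2*s**3 + 42*s - 40) ds = 135/2.
Total enclosed area = 432 + 135/2 = 999/2.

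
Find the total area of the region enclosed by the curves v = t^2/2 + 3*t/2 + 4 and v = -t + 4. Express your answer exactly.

125/12

Set the curves equal: t^2/2 + 3*t/2 + 4 = -t + 4, so t^2/2 + 5*t/2 = 0, which factors as t*(t + 5)/2 = 0. The curves meet at t = -5, 0.
On [-5, 0], v = -t + 4 is on top; that piece has area ∫[-5,0] (-(t^2/2 + 5*t/2)) dt = 125/12.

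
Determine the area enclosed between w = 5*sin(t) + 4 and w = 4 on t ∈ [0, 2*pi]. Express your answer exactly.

The difference (5*sin(t) + 4) - (4) = 5*sin(t) changes sign at t = pi inside [0, 2*pi], so split the integral there.
∫[0,pi] (5*sin(t)) dt = 10.
∫[pi,2*pi] (5*sin(t)) dt = -10; the area of that piece is 10.
Total area = 10 + 10 = 20.

20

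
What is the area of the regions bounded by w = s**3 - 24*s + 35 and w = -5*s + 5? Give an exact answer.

Set the curves equal: s**3 - 24*s + 35 = -5*s + 5, so s**3 - 19*s + 30 = 0, which factors as (s - 3)*(s - 2)*(s + 5) = 0. The curves meet at s = -5, 2, 3.
On [-5, 2], w = s**3 - 24*s + 35 is on top; that piece has area ∫[-5,2] (s**3 - 19*s + 30) ds = 1029/4.
On [2, 3], w = -5*s + 5 is on top; that piece has area ∫[2,3] (-(s**3 - 19*s + 30)) ds = 5/4.
Total enclosed area = 1029/4 + 5/4 = 517/2.

517/2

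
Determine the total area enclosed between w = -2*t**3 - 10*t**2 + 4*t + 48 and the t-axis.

443/3

The curve meets the t-axis where -2*t**3 - 10*t**2 + 4*t + 48 = 0, i.e. -2*(t - 2)*(t + 3)*(t + 4) = 0, at t = -4, -3, 2.
On [-4, -3] the curve lies below the axis; ∫[-4,-3] (-2*t**3 - 10*t**2 + 4*t + 48) dt = -11/6, giving area 11/6.
On [-3, 2] the curve lies above the axis; ∫[-3,2] (-2*t**3 - 10*t**2 + 4*t + 48) dt = 875/6, giving area 875/6.
Total area = 11/6 + 875/6 = 443/3.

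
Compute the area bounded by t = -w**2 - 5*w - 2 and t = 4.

Both boundary curves give t as a function of w, so integrate with respect to w. Setting them equal: -w**2 - 5*w - 6 = 0, i.e. -(w + 2)*(w + 3) = 0, so they meet at w = -3, -2.
For w in [-3, -2], t = -w**2 - 5*w - 2 is on the right; area = ∫[-3,-2] (-w**2 - 5*w - 6) dw = 1/6.

1/6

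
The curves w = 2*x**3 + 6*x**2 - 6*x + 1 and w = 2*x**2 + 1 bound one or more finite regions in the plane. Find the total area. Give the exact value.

71/3

Set the curves equal: 2*x**3 + 6*x**2 - 6*x + 1 = 2*x**2 + 1, so 2*x**3 + 4*x**2 - 6*x = 0, which factors as 2*x*(x - 1)*(x + 3) = 0. The curves meet at x = -3, 0, 1.
On [-3, 0], w = 2*x**3 + 6*x**2 - 6*x + 1 is on top; that piece has area ∫[-3,0] (2*x**3 + 4*x**2 - 6*x) dx = 45/2.
On [0, 1], w = 2*x**2 + 1 is on top; that piece has area ∫[0,1] (-(2*x**3 + 4*x**2 - 6*x)) dx = 7/6.
Total enclosed area = 45/2 + 7/6 = 71/3.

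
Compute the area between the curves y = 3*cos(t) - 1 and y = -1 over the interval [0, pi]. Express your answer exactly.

The difference (3*cos(t) - 1) - (-1) = 3*cos(t) changes sign at t = pi/2 inside [0, pi], so split the integral there.
∫[0,pi/2] (3*cos(t)) dt = 3.
∫[pi/2,pi] (3*cos(t)) dt = -3; the area of that piece is 3.
Total area = 3 + 3 = 6.

6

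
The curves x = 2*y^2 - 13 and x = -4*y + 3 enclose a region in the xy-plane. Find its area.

72

Both boundary curves give x as a function of y, so integrate with respect to y. Setting them equal: 2*y^2 + 4*y - 16 = 0, i.e. 2*(y - 2)*(y + 4) = 0, so they meet at y = -4, 2.
For y in [-4, 2], x = 2*y^2 - 13 is on the left; area = ∫[-4,2] (-(2*y^2 + 4*y - 16)) dy = 72.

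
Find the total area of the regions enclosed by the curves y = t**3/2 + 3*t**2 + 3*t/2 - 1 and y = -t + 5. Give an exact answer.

131/8

Set the curves equal: t**3/2 + 3*t**2 + 3*t/2 - 1 = -t + 5, so t**3/2 + 3*t**2 + 5*t/2 - 6 = 0, which factors as (t - 1)*(t + 3)*(t + 4)/2 = 0. The curves meet at t = -4, -3, 1.
On [-4, -3], y = t**3/2 + 3*t**2 + 3*t/2 - 1 is on top; that piece has area ∫[-4,-3] (t**3/2 + 3*t**2 + 5*t/2 - 6) dt = 3/8.
On [-3, 1], y = -t + 5 is on top; that piece has area ∫[-3,1] (-(t**3/2 + 3*t**2 + 5*t/2 - 6)) dt = 16.
Total enclosed area = 3/8 + 16 = 131/8.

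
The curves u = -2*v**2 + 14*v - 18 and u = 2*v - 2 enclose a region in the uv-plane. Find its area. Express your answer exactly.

8/3

Both boundary curves give u as a function of v, so integrate with respect to v. Setting them equal: -2*v**2 + 12*v - 16 = 0, i.e. -2*(v - 4)*(v - 2) = 0, so they meet at v = 2, 4.
For v in [2, 4], u = -2*v**2 + 14*v - 18 is on the right; area = ∫[2,4] (-2*v**2 + 12*v - 16) dv = 8/3.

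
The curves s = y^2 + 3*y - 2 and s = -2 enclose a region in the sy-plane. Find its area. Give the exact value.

Both boundary curves give s as a function of y, so integrate with respect to y. Setting them equal: y^2 + 3*y = 0, i.e. y*(y + 3) = 0, so they meet at y = -3, 0.
For y in [-3, 0], s = y^2 + 3*y - 2 is on the left; area = ∫[-3,0] (-(y^2 + 3*y)) dy = 9/2.

9/2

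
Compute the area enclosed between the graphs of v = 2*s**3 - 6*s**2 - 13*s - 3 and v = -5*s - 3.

Set the curves equal: 2*s**3 - 6*s**2 - 13*s - 3 = -5*s - 3, so 2*s**3 - 6*s**2 - 8*s = 0, which factors as 2*s*(s - 4)*(s + 1) = 0. The curves meet at s = -1, 0, 4.
On [-1, 0], v = 2*s**3 - 6*s**2 - 13*s - 3 is on top; that piece has area ∫[-1,0] (2*s**3 - 6*s**2 - 8*s) ds = 3/2.
On [0, 4], v = -5*s - 3 is on top; that piece has area ∫[0,4] (-(2*s**3 - 6*s**2 - 8*s)) ds = 64.
Total enclosed area = 3/2 + 64 = 131/2.

131/2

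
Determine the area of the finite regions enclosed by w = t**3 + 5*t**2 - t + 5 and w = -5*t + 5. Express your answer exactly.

Set the curves equal: t**3 + 5*t**2 - t + 5 = -5*t + 5, so t**3 + 5*t**2 + 4*t = 0, which factors as t*(t + 1)*(t + 4) = 0. The curves meet at t = -4, -1, 0.
On [-4, -1], w = t**3 + 5*t**2 - t + 5 is on top; that piece has area ∫[-4,-1] (t**3 + 5*t**2 + 4*t) dt = 45/4.
On [-1, 0], w = -5*t + 5 is on top; that piece has area ∫[-1,0] (-(t**3 + 5*t**2 + 4*t)) dt = 7/12.
Total enclosed area = 45/4 + 7/12 = 71/6.

71/6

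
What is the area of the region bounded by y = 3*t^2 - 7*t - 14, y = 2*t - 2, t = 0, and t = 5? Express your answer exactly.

The difference (3*t^2 - 7*t - 14) - (2*t - 2) = 3*t^2 - 9*t - 12 changes sign at t = 4 inside [0, 5], so split the integral there.
∫[0,4] (3*t^2 - 9*t - 12) dt = -56; the area of that piece is 56.
∫[4,5] (3*t^2 - 9*t - 12) dt = 17/2.
Total area = 56 + 17/2 = 129/2.

129/2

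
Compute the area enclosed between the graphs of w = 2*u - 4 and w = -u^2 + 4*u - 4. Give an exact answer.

Set the curves equal: 2*u - 4 = -u^2 + 4*u - 4, so u^2 - 2*u = 0, which factors as u*(u - 2) = 0. The curves meet at u = 0, 2.
On [0, 2], w = -u^2 + 4*u - 4 is on top; that piece has area ∫[0,2] (-(u^2 - 2*u)) du = 4/3.

4/3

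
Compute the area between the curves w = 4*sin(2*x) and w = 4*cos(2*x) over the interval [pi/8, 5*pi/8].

4*sqrt(2)

On [pi/8, 5*pi/8], (4*sin(2*x)) - (4*cos(2*x)) = 4*sin(2*x) - 4*cos(2*x) is ≥ 0 throughout, so the area is a single integral of |4*sin(2*x) - 4*cos(2*x)|.
∫[pi/8,5*pi/8] (4*sin(2*x) - 4*cos(2*x)) dx = 4*sqrt(2).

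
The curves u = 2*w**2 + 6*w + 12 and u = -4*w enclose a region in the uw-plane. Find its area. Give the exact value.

1/3

Both boundary curves give u as a function of w, so integrate with respect to w. Setting them equal: 2*w**2 + 10*w + 12 = 0, i.e. 2*(w + 2)*(w + 3) = 0, so they meet at w = -3, -2.
For w in [-3, -2], u = 2*w**2 + 6*w + 12 is on the left; area = ∫[-3,-2] (-(2*w**2 + 10*w + 12)) dw = 1/3.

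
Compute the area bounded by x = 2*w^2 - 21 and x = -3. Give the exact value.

72

Both boundary curves give x as a function of w, so integrate with respect to w. Setting them equal: 2*w^2 - 18 = 0, i.e. 2*(w - 3)*(w + 3) = 0, so they meet at w = -3, 3.
For w in [-3, 3], x = 2*w^2 - 21 is on the left; area = ∫[-3,3] (-(2*w^2 - 18)) dw = 72.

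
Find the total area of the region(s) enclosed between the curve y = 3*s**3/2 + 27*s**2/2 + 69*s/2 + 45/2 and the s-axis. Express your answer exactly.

12

The curve meets the s-axis where 3*s**3/2 + 27*s**2/2 + 69*s/2 + 45/2 = 0, i.e. 3*(s + 1)*(s + 3)*(s + 5)/2 = 0, at s = -5, -3, -1.
On [-5, -3] the curve lies above the axis; ∫[-5,-3] (3*s**3/2 + 27*s**2/2 + 69*s/2 + 45/2) ds = 6, giving area 6.
On [-3, -1] the curve lies below the axis; ∫[-3,-1] (3*s**3/2 + 27*s**2/2 + 69*s/2 + 45/2) ds = -6, giving area 6.
Total area = 6 + 6 = 12.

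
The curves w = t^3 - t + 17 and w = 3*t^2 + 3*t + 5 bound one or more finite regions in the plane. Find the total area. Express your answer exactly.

Set the curves equal: t^3 - t + 17 = 3*t^2 + 3*t + 5, so t^3 - 3*t^2 - 4*t + 12 = 0, which factors as (t - 3)*(t - 2)*(t + 2) = 0. The curves meet at t = -2, 2, 3.
On [-2, 2], w = t^3 - t + 17 is on top; that piece has area ∫[-2,2] (t^3 - 3*t^2 - 4*t + 12) dt = 32.
On [2, 3], w = 3*t^2 + 3*t + 5 is on top; that piece has area ∫[2,3] (-(t^3 - 3*t^2 - 4*t + 12)) dt = 3/4.
Total enclosed area = 32 + 3/4 = 131/4.

131/4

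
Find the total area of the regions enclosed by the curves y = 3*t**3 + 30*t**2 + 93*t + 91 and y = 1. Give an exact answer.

37/4

Set the curves equal: 3*t**3 + 30*t**2 + 93*t + 91 = 1, so 3*t**3 + 30*t**2 + 93*t + 90 = 0, which factors as 3*(t + 2)*(t + 3)*(t + 5) = 0. The curves meet at t = -5, -3, -2.
On [-5, -3], y = 3*t**3 + 30*t**2 + 93*t + 91 is on top; that piece has area ∫[-5,-3] (3*t**3 + 30*t**2 + 93*t + 90) dt = 8.
On [-3, -2], y = 1 is on top; that piece has area ∫[-3,-2] (-(3*t**3 + 30*t**2 + 93*t + 90)) dt = 5/4.
Total enclosed area = 8 + 5/4 = 37/4.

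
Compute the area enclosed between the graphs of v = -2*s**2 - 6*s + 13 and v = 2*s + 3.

72

Set the curves equal: -2*s**2 - 6*s + 13 = 2*s + 3, so -2*s**2 - 8*s + 10 = 0, which factors as -2*(s - 1)*(s + 5) = 0. The curves meet at s = -5, 1.
On [-5, 1], v = -2*s**2 - 6*s + 13 is on top; that piece has area ∫[-5,1] (-2*s**2 - 8*s + 10) ds = 72.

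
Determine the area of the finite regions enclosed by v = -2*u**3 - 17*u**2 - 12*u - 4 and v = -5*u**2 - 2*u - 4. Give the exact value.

Set the curves equal: -2*u**3 - 17*u**2 - 12*u - 4 = -5*u**2 - 2*u - 4, so -2*u**3 - 12*u**2 - 10*u = 0, which factors as -2*u*(u + 1)*(u + 5) = 0. The curves meet at u = -5, -1, 0.
On [-5, -1], v = -5*u**2 - 2*u - 4 is on top; that piece has area ∫[-5,-1] (-(-2*u**3 - 12*u**2 - 10*u)) du = 64.
On [-1, 0], v = -2*u**3 - 17*u**2 - 12*u - 4 is on top; that piece has area ∫[-1,0] (-2*u**3 - 12*u**2 - 10*u) du = 3/2.
Total enclosed area = 64 + 3/2 = 131/2.

131/2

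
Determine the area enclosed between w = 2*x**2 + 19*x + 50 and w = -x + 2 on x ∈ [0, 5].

On [0, 5], (2*x**2 + 19*x + 50) - (-x + 2) = 2*x**2 + 20*x + 48 is ≥ 0 throughout, so the area is a single integral of |2*x**2 + 20*x + 48|.
∫[0,5] (2*x**2 + 20*x + 48) dx = 1720/3.

1720/3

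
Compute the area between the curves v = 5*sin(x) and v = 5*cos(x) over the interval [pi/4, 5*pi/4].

On [pi/4, 5*pi/4], (5*sin(x)) - (5*cos(x)) = 5*sin(x) - 5*cos(x) is ≥ 0 throughout, so the area is a single integral of |5*sin(x) - 5*cos(x)|.
∫[pi/4,5*pi/4] (5*sin(x) - 5*cos(x)) dx = 10*sqrt(2).

10*sqrt(2)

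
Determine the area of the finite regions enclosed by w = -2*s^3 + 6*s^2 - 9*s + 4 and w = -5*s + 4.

Set the curves equal: -2*s^3 + 6*s^2 - 9*s + 4 = -5*s + 4, so -2*s^3 + 6*s^2 - 4*s = 0, which factors as -2*s*(s - 2)*(s - 1) = 0. The curves meet at s = 0, 1, 2.
On [0, 1], w = -5*s + 4 is on top; that piece has area ∫[0,1] (-(-2*s^3 + 6*s^2 - 4*s)) ds = 1/2.
On [1, 2], w = -2*s^3 + 6*s^2 - 9*s + 4 is on top; that piece has area ∫[1,2] (-2*s^3 + 6*s^2 - 4*s) ds = 1/2.
Total enclosed area = 1/2 + 1/2 = 1.

1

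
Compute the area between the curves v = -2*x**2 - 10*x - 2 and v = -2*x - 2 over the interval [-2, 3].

The difference (-2*x**2 - 10*x - 2) - (-2*x - 2) = -2*x**2 - 8*x changes sign at x = 0 inside [-2, 3], so split the integral there.
∫[-2,0] (-2*x**2 - 8*x) dx = 32/3.
∫[0,3] (-2*x**2 - 8*x) dx = -54; the area of that piece is 54.
Total area = 32/3 + 54 = 194/3.

194/3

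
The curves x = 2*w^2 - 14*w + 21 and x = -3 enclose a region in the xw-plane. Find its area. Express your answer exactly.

Both boundary curves give x as a function of w, so integrate with respect to w. Setting them equal: 2*w^2 - 14*w + 24 = 0, i.e. 2*(w - 4)*(w - 3) = 0, so they meet at w = 3, 4.
For w in [3, 4], x = 2*w^2 - 14*w + 21 is on the left; area = ∫[3,4] (-(2*w^2 - 14*w + 24)) dw = 1/3.

1/3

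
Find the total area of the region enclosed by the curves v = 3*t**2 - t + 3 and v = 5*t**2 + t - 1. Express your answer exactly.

9

Set the curves equal: 3*t**2 - t + 3 = 5*t**2 + t - 1, so -2*t**2 - 2*t + 4 = 0, which factors as -2*(t - 1)*(t + 2) = 0. The curves meet at t = -2, 1.
On [-2, 1], v = 3*t**2 - t + 3 is on top; that piece has area ∫[-2,1] (-2*t**2 - 2*t + 4) dt = 9.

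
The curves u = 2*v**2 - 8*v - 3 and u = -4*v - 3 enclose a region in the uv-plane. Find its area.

Both boundary curves give u as a function of v, so integrate with respect to v. Setting them equal: 2*v**2 - 4*v = 0, i.e. 2*v*(v - 2) = 0, so they meet at v = 0, 2.
For v in [0, 2], u = 2*v**2 - 8*v - 3 is on the left; area = ∫[0,2] (-(2*v**2 - 4*v)) dv = 8/3.

8/3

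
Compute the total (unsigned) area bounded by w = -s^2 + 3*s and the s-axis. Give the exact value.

9/2

The curve meets the s-axis where -s^2 + 3*s = 0, i.e. -s*(s - 3) = 0, at s = 0, 3.
On [0, 3] the curve lies above the axis; ∫[0,3] (-s^2 + 3*s) ds = 9/2, giving area 9/2.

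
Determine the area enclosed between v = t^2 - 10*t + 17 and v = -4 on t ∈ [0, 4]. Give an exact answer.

86/3

The difference (t^2 - 10*t + 17) - (-4) = t^2 - 10*t + 21 changes sign at t = 3 inside [0, 4], so split the integral there.
∫[0,3] (t^2 - 10*t + 21) dt = 27.
∫[3,4] (t^2 - 10*t + 21) dt = -5/3; the area of that piece is 5/3.
Total area = 27 + 5/3 = 86/3.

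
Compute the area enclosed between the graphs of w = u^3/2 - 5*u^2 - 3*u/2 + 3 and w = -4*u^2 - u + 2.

Set the curves equal: u^3/2 - 5*u^2 - 3*u/2 + 3 = -4*u^2 - u + 2, so u^3/2 - u^2 - u/2 + 1 = 0, which factors as (u - 2)*(u - 1)*(u + 1)/2 = 0. The curves meet at u = -1, 1, 2.
On [-1, 1], w = u^3/2 - 5*u^2 - 3*u/2 + 3 is on top; that piece has area ∫[-1,1] (u^3/2 - u^2 - u/2 + 1) du = 4/3.
On [1, 2], w = -4*u^2 - u + 2 is on top; that piece has area ∫[1,2] (-(u^3/2 - u^2 - u/2 + 1)) du = 5/24.
Total enclosed area = 4/3 + 5/24 = 37/24.

37/24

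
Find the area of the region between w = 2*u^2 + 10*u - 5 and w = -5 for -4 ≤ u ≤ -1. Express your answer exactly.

On [-4, -1], (2*u^2 + 10*u - 5) - (-5) = 2*u^2 + 10*u is ≤ 0 throughout, so the area is a single integral of |2*u^2 + 10*u|.
∫[-4,-1] (2*u^2 + 10*u) du = -33; the area of that piece is 33.

33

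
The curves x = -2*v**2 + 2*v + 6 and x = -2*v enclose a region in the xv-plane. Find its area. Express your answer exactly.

64/3

Both boundary curves give x as a function of v, so integrate with respect to v. Setting them equal: -2*v**2 + 4*v + 6 = 0, i.e. -2*(v - 3)*(v + 1) = 0, so they meet at v = -1, 3.
For v in [-1, 3], x = -2*v**2 + 2*v + 6 is on the right; area = ∫[-1,3] (-2*v**2 + 4*v + 6) dv = 64/3.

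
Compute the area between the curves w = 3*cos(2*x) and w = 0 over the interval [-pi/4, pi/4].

3

On [-pi/4, pi/4], (3*cos(2*x)) - (0) = 3*cos(2*x) is ≥ 0 throughout, so the area is a single integral of |3*cos(2*x)|.
∫[-pi/4,pi/4] (3*cos(2*x)) dx = 3.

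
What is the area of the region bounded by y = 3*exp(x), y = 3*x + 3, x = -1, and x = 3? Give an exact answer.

-24 - 3*exp(-1) + 3*exp(3)

On [-1, 3], (3*exp(x)) - (3*x + 3) = -3*x + 3*exp(x) - 3 is ≥ 0 throughout, so the area is a single integral of |-3*x + 3*exp(x) - 3|.
∫[-1,3] (-3*x + 3*exp(x) - 3) dx = -24 - 3*exp(-1) + 3*exp(3).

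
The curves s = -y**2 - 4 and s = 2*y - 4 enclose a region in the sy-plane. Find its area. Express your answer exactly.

Both boundary curves give s as a function of y, so integrate with respect to y. Setting them equal: -y**2 - 2*y = 0, i.e. -y*(y + 2) = 0, so they meet at y = -2, 0.
For y in [-2, 0], s = -y**2 - 4 is on the right; area = ∫[-2,0] (-y**2 - 2*y) dy = 4/3.

4/3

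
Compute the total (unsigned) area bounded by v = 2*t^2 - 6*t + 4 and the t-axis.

1/3

The curve meets the t-axis where 2*t^2 - 6*t + 4 = 0, i.e. 2*(t - 2)*(t - 1) = 0, at t = 1, 2.
On [1, 2] the curve lies below the axis; ∫[1,2] (2*t^2 - 6*t + 4) dt = -1/3, giving area 1/3.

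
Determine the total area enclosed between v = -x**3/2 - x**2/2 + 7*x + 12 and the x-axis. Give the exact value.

1741/24

The curve meets the x-axis where -x**3/2 - x**2/2 + 7*x + 12 = 0, i.e. -(x - 4)*(x + 2)*(x + 3)/2 = 0, at x = -3, -2, 4.
On [-3, -2] the curve lies below the axis; ∫[-3,-2] (-x**3/2 - x**2/2 + 7*x + 12) dx = -13/24, giving area 13/24.
On [-2, 4] the curve lies above the axis; ∫[-2,4] (-x**3/2 - x**2/2 + 7*x + 12) dx = 72, giving area 72.
Total area = 13/24 + 72 = 1741/24.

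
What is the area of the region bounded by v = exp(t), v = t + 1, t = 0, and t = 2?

On [0, 2], (exp(t)) - (t + 1) = -t + exp(t) - 1 is ≥ 0 throughout, so the area is a single integral of |-t + exp(t) - 1|.
∫[0,2] (-t + exp(t) - 1) dt = -5 + exp(2).

-5 + exp(2)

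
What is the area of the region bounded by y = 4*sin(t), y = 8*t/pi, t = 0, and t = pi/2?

On [0, pi/2], (4*sin(t)) - (8*t/pi) = -8*t/pi + 4*sin(t) is ≥ 0 throughout, so the area is a single integral of |-8*t/pi + 4*sin(t)|.
∫[0,pi/2] (-8*t/pi + 4*sin(t)) dt = 4 - pi.

4 - pi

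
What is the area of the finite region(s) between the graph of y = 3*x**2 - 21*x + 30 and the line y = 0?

27/2

The curve meets the x-axis where 3*x**2 - 21*x + 30 = 0, i.e. 3*(x - 5)*(x - 2) = 0, at x = 2, 5.
On [2, 5] the curve lies below the axis; ∫[2,5] (3*x**2 - 21*x + 30) dx = -27/2, giving area 27/2.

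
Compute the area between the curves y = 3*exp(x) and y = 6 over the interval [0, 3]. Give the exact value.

-27 + 12*log(2) + 3*exp(3)

The difference (3*exp(x)) - (6) = 3*exp(x) - 6 changes sign at x = log(2) inside [0, 3], so split the integral there.
∫[0,log(2)] (3*exp(x) - 6) dx = 3 - log(64); the area of that piece is -3 + log(64).
∫[log(2),3] (3*exp(x) - 6) dx = -24 + 6*log(2) + 3*exp(3).
Total area = (-3 + log(64)) + (-24 + 6*log(2) + 3*exp(3)) = -27 + 12*log(2) + 3*exp(3).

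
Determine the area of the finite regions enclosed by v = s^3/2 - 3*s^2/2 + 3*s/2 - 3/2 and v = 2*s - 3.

Set the curves equal: s^3/2 - 3*s^2/2 + 3*s/2 - 3/2 = 2*s - 3, so s^3/2 - 3*s^2/2 - s/2 + 3/2 = 0, which factors as (s - 3)*(s - 1)*(s + 1)/2 = 0. The curves meet at s = -1, 1, 3.
On [-1, 1], v = s^3/2 - 3*s^2/2 + 3*s/2 - 3/2 is on top; that piece has area ∫[-1,1] (s^3/2 - 3*s^2/2 - s/2 + 3/2) ds = 2.
On [1, 3], v = 2*s - 3 is on top; that piece has area ∫[1,3] (-(s^3/2 - 3*s^2/2 - s/2 + 3/2)) ds = 2.
Total enclosed area = 2 + 2 = 4.

4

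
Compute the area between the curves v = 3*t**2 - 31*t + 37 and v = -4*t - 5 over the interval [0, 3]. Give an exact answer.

The difference (3*t**2 - 31*t + 37) - (-4*t - 5) = 3*t**2 - 27*t + 42 changes sign at t = 2 inside [0, 3], so split the integral there.
∫[0,2] (3*t**2 - 27*t + 42) dt = 38.
∫[2,3] (3*t**2 - 27*t + 42) dt = -13/2; the area of that piece is 13/2.
Total area = 38 + 13/2 = 89/2.

89/2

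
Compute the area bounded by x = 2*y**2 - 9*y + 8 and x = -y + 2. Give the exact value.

8/3

Both boundary curves give x as a function of y, so integrate with respect to y. Setting them equal: 2*y**2 - 8*y + 6 = 0, i.e. 2*(y - 3)*(y - 1) = 0, so they meet at y = 1, 3.
For y in [1, 3], x = 2*y**2 - 9*y + 8 is on the left; area = ∫[1,3] (-(2*y**2 - 8*y + 6)) dy = 8/3.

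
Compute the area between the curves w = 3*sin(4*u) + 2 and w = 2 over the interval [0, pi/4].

3/2

On [0, pi/4], (3*sin(4*u) + 2) - (2) = 3*sin(4*u) is ≥ 0 throughout, so the area is a single integral of |3*sin(4*u)|.
∫[0,pi/4] (3*sin(4*u)) du = 3/2.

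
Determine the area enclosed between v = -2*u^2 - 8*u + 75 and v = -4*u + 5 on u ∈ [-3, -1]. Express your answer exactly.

416/3

On [-3, -1], (-2*u^2 - 8*u + 75) - (-4*u + 5) = -2*u^2 - 4*u + 70 is ≥ 0 throughout, so the area is a single integral of |-2*u^2 - 4*u + 70|.
∫[-3,-1] (-2*u^2 - 4*u + 70) du = 416/3.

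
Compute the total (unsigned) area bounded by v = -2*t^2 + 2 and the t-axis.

8/3

The curve meets the t-axis where -2*t^2 + 2 = 0, i.e. -2*(t - 1)*(t + 1) = 0, at t = -1, 1.
On [-1, 1] the curve lies above the axis; ∫[-1,1] (-2*t^2 + 2) dt = 8/3, giving area 8/3.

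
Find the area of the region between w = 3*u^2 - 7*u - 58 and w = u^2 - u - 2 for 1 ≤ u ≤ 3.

On [1, 3], (3*u^2 - 7*u - 58) - (u^2 - u - 2) = 2*u^2 - 6*u - 56 is ≤ 0 throughout, so the area is a single integral of |2*u^2 - 6*u - 56|.
∫[1,3] (2*u^2 - 6*u - 56) du = -356/3; the area of that piece is 356/3.

356/3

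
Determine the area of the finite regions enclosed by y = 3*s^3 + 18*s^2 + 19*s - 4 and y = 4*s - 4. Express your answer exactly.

Set the curves equal: 3*s^3 + 18*s^2 + 19*s - 4 = 4*s - 4, so 3*s^3 + 18*s^2 + 15*s = 0, which factors as 3*s*(s + 1)*(s + 5) = 0. The curves meet at s = -5, -1, 0.
On [-5, -1], y = 3*s^3 + 18*s^2 + 19*s - 4 is on top; that piece has area ∫[-5,-1] (3*s^3 + 18*s^2 + 15*s) ds = 96.
On [-1, 0], y = 4*s - 4 is on top; that piece has area ∫[-1,0] (-(3*s^3 + 18*s^2 + 15*s)) ds = 9/4.
Total enclosed area = 96 + 9/4 = 393/4.

393/4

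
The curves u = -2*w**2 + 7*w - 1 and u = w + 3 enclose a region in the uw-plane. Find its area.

1/3

Both boundary curves give u as a function of w, so integrate with respect to w. Setting them equal: -2*w**2 + 6*w - 4 = 0, i.e. -2*(w - 2)*(w - 1) = 0, so they meet at w = 1, 2.
For w in [1, 2], u = -2*w**2 + 7*w - 1 is on the right; area = ∫[1,2] (-2*w**2 + 6*w - 4) dw = 1/3.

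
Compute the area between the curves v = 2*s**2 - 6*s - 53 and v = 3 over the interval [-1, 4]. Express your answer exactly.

845/3

On [-1, 4], (2*s**2 - 6*s - 53) - (3) = 2*s**2 - 6*s - 56 is ≤ 0 throughout, so the area is a single integral of |2*s**2 - 6*s - 56|.
∫[-1,4] (2*s**2 - 6*s - 56) ds = -845/3; the area of that piece is 845/3.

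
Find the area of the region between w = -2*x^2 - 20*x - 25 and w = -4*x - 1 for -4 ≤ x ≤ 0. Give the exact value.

The difference (-2*x^2 - 20*x - 25) - (-4*x - 1) = -2*x^2 - 16*x - 24 changes sign at x = -2 inside [-4, 0], so split the integral there.
∫[-4,-2] (-2*x^2 - 16*x - 24) dx = 32/3.
∫[-2,0] (-2*x^2 - 16*x - 24) dx = -64/3; the area of that piece is 64/3.
Total area = 32/3 + 64/3 = 32.

32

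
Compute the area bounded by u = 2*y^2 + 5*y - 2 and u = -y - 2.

Both boundary curves give u as a function of y, so integrate with respect to y. Setting them equal: 2*y^2 + 6*y = 0, i.e. 2*y*(y + 3) = 0, so they meet at y = -3, 0.
For y in [-3, 0], u = 2*y^2 + 5*y - 2 is on the left; area = ∫[-3,0] (-(2*y^2 + 6*y)) dy = 9.

9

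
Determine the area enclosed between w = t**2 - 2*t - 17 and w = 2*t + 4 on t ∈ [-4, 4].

136

The difference (t**2 - 2*t - 17) - (2*t + 4) = t**2 - 4*t - 21 changes sign at t = -3 inside [-4, 4], so split the integral there.
∫[-4,-3] (t**2 - 4*t - 21) dt = 16/3.
∫[-3,4] (t**2 - 4*t - 21) dt = -392/3; the area of that piece is 392/3.
Total area = 16/3 + 392/3 = 136.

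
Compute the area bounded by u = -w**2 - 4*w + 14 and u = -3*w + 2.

Both boundary curves give u as a function of w, so integrate with respect to w. Setting them equal: -w**2 - w + 12 = 0, i.e. -(w - 3)*(w + 4) = 0, so they meet at w = -4, 3.
For w in [-4, 3], u = -w**2 - 4*w + 14 is on the right; area = ∫[-4,3] (-w**2 - w + 12) dw = 343/6.

343/6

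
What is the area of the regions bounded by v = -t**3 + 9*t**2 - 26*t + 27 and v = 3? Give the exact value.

Set the curves equal: -t**3 + 9*t**2 - 26*t + 27 = 3, so -t**3 + 9*t**2 - 26*t + 24 = 0, which factors as -(t - 4)*(t - 3)*(t - 2) = 0. The curves meet at t = 2, 3, 4.
On [2, 3], v = 3 is on top; that piece has area ∫[2,3] (-(-t**3 + 9*t**2 - 26*t + 24)) dt = 1/4.
On [3, 4], v = -t**3 + 9*t**2 - 26*t + 27 is on top; that piece has area ∫[3,4] (-t**3 + 9*t**2 - 26*t + 24) dt = 1/4.
Total enclosed area = 1/4 + 1/4 = 1/2.

1/2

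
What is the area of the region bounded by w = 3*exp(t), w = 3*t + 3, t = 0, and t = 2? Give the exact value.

-15 + 3*exp(2)

On [0, 2], (3*exp(t)) - (3*t + 3) = -3*t + 3*exp(t) - 3 is ≥ 0 throughout, so the area is a single integral of |-3*t + 3*exp(t) - 3|.
∫[0,2] (-3*t + 3*exp(t) - 3) dt = -15 + 3*exp(2).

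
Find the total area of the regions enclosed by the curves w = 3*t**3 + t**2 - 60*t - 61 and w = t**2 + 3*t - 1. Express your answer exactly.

2997/4

Set the curves equal: 3*t**3 + t**2 - 60*t - 61 = t**2 + 3*t - 1, so 3*t**3 - 63*t - 60 = 0, which factors as 3*(t - 5)*(t + 1)*(t + 4) = 0. The curves meet at t = -4, -1, 5.
On [-4, -1], w = 3*t**3 + t**2 - 60*t - 61 is on top; that piece has area ∫[-4,-1] (3*t**3 - 63*t - 60) dt = 405/4.
On [-1, 5], w = t**2 + 3*t - 1 is on top; that piece has area ∫[-1,5] (-(3*t**3 - 63*t - 60)) dt = 648.
Total enclosed area = 405/4 + 648 = 2997/4.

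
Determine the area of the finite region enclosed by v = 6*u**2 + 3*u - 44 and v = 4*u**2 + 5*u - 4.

243

Set the curves equal: 6*u**2 + 3*u - 44 = 4*u**2 + 5*u - 4, so 2*u**2 - 2*u - 40 = 0, which factors as 2*(u - 5)*(u + 4) = 0. The curves meet at u = -4, 5.
On [-4, 5], v = 4*u**2 + 5*u - 4 is on top; that piece has area ∫[-4,5] (-(2*u**2 - 2*u - 40)) du = 243.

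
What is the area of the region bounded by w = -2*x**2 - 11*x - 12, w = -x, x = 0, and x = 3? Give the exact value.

99

On [0, 3], (-2*x**2 - 11*x - 12) - (-x) = -2*x**2 - 10*x - 12 is ≤ 0 throughout, so the area is a single integral of |-2*x**2 - 10*x - 12|.
∫[0,3] (-2*x**2 - 10*x - 12) dx = -99; the area of that piece is 99.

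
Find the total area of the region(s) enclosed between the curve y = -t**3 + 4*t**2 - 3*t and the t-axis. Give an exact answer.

The curve meets the t-axis where -t**3 + 4*t**2 - 3*t = 0, i.e. -t*(t - 3)*(t - 1) = 0, at t = 0, 1, 3.
On [0, 1] the curve lies below the axis; ∫[0,1] (-t**3 + 4*t**2 - 3*t) dt = -5/12, giving area 5/12.
On [1, 3] the curve lies above the axis; ∫[1,3] (-t**3 + 4*t**2 - 3*t) dt = 8/3, giving area 8/3.
Total area = 5/12 + 8/3 = 37/12.

37/12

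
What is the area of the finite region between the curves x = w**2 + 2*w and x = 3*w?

Both boundary curves give x as a function of w, so integrate with respect to w. Setting them equal: w**2 - w = 0, i.e. w*(w - 1) = 0, so they meet at w = 0, 1.
For w in [0, 1], x = w**2 + 2*w is on the left; area = ∫[0,1] (-(w**2 - w)) dw = 1/6.

1/6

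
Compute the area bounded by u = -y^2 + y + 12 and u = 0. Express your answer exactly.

343/6

Both boundary curves give u as a function of y, so integrate with respect to y. Setting them equal: -y^2 + y + 12 = 0, i.e. -(y - 4)*(y + 3) = 0, so they meet at y = -3, 4.
For y in [-3, 4], u = -y^2 + y + 12 is on the right; area = ∫[-3,4] (-y^2 + y + 12) dy = 343/6.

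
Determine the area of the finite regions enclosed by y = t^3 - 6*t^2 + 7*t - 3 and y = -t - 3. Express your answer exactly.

8

Set the curves equal: t^3 - 6*t^2 + 7*t - 3 = -t - 3, so t^3 - 6*t^2 + 8*t = 0, which factors as t*(t - 4)*(t - 2) = 0. The curves meet at t = 0, 2, 4.
On [0, 2], y = t^3 - 6*t^2 + 7*t - 3 is on top; that piece has area ∫[0,2] (t^3 - 6*t^2 + 8*t) dt = 4.
On [2, 4], y = -t - 3 is on top; that piece has area ∫[2,4] (-(t^3 - 6*t^2 + 8*t)) dt = 4.
Total enclosed area = 4 + 4 = 8.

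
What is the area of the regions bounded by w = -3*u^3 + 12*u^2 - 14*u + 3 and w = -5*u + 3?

Set the curves equal: -3*u^3 + 12*u^2 - 14*u + 3 = -5*u + 3, so -3*u^3 + 12*u^2 - 9*u = 0, which factors as -3*u*(u - 3)*(u - 1) = 0. The curves meet at u = 0, 1, 3.
On [0, 1], w = -5*u + 3 is on top; that piece has area ∫[0,1] (-(-3*u^3 + 12*u^2 - 9*u)) du = 5/4.
On [1, 3], w = -3*u^3 + 12*u^2 - 14*u + 3 is on top; that piece has area ∫[1,3] (-3*u^3 + 12*u^2 - 9*u) du = 8.
Total enclosed area = 5/4 + 8 = 37/4.

37/4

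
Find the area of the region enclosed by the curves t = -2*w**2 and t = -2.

Both boundary curves give t as a function of w, so integrate with respect to w. Setting them equal: -2*w**2 + 2 = 0, i.e. -2*(w - 1)*(w + 1) = 0, so they meet at w = -1, 1.
For w in [-1, 1], t = -2*w**2 is on the right; area = ∫[-1,1] (-2*w**2 + 2) dw = 8/3.

8/3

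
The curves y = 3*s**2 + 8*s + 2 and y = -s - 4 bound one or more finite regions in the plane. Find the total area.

Set the curves equal: 3*s**2 + 8*s + 2 = -s - 4, so 3*s**2 + 9*s + 6 = 0, which factors as 3*(s + 1)*(s + 2) = 0. The curves meet at s = -2, -1.
On [-2, -1], y = -s - 4 is on top; that piece has area ∫[-2,-1] (-(3*s**2 + 9*s + 6)) ds = 1/2.

1/2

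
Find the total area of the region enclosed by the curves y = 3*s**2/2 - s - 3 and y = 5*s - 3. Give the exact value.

16

Set the curves equal: 3*s**2/2 - s - 3 = 5*s - 3, so 3*s**2/2 - 6*s = 0, which factors as 3*s*(s - 4)/2 = 0. The curves meet at s = 0, 4.
On [0, 4], y = 5*s - 3 is on top; that piece has area ∫[0,4] (-(3*s**2/2 - 6*s)) ds = 16.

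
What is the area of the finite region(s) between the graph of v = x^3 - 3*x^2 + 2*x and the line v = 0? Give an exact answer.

The curve meets the x-axis where x^3 - 3*x^2 + 2*x = 0, i.e. x*(x - 2)*(x - 1) = 0, at x = 0, 1, 2.
On [0, 1] the curve lies above the axis; ∫[0,1] (x^3 - 3*x^2 + 2*x) dx = 1/4, giving area 1/4.
On [1, 2] the curve lies below the axis; ∫[1,2] (x^3 - 3*x^2 + 2*x) dx = -1/4, giving area 1/4.
Total area = 1/4 + 1/4 = 1/2.

1/2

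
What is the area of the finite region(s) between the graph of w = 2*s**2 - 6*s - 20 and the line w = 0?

The curve meets the s-axis where 2*s**2 - 6*s - 20 = 0, i.e. 2*(s - 5)*(s + 2) = 0, at s = -2, 5.
On [-2, 5] the curve lies below the axis; ∫[-2,5] (2*s**2 - 6*s - 20) ds = -343/3, giving area 343/3.

343/3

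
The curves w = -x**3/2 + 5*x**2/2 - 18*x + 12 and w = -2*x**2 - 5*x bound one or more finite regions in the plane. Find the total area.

Set the curves equal: -x**3/2 + 5*x**2/2 - 18*x + 12 = -2*x**2 - 5*x, so -x**3/2 + 9*x**2/2 - 13*x + 12 = 0, which factors as -(x - 4)*(x - 3)*(x - 2)/2 = 0. The curves meet at x = 2, 3, 4.
On [2, 3], w = -2*x**2 - 5*x is on top; that piece has area ∫[2,3] (-(-x**3/2 + 9*x**2/2 - 13*x + 12)) dx = 1/8.
On [3, 4], w = -x**3/2 + 5*x**2/2 - 18*x + 12 is on top; that piece has area ∫[3,4] (-x**3/2 + 9*x**2/2 - 13*x + 12) dx = 1/8.
Total enclosed area = 1/8 + 1/8 = 1/4.

1/4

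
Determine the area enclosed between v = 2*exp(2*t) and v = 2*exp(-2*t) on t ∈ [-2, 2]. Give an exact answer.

The difference (2*exp(2*t)) - (2*exp(-2*t)) = 2*exp(2*t) - 2*exp(-2*t) changes sign at t = 0 inside [-2, 2], so split the integral there.
∫[-2,0] (2*exp(2*t) - 2*exp(-2*t)) dt = -exp(4) - exp(-4) + 2; the area of that piece is -2 + exp(-4) + exp(4).
∫[0,2] (2*exp(2*t) - 2*exp(-2*t)) dt = -2 + exp(-4) + exp(4).
Total area = (-2 + exp(-4) + exp(4)) + (-2 + exp(-4) + exp(4)) = -4 + 2*exp(-4) + 2*exp(4).

-4 + 2*exp(-4) + 2*exp(4)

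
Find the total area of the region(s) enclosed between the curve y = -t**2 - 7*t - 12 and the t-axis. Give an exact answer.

The curve meets the t-axis where -t**2 - 7*t - 12 = 0, i.e. -(t + 3)*(t + 4) = 0, at t = -4, -3.
On [-4, -3] the curve lies above the axis; ∫[-4,-3] (-t**2 - 7*t - 12) dt = 1/6, giving area 1/6.

1/6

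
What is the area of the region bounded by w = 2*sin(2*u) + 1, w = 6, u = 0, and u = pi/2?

-2 + 5*pi/2

On [0, pi/2], (2*sin(2*u) + 1) - (6) = 2*sin(2*u) - 5 is ≤ 0 throughout, so the area is a single integral of |2*sin(2*u) - 5|.
∫[0,pi/2] (2*sin(2*u) - 5) du = 2 - 5*pi/2; the area of that piece is -2 + 5*pi/2.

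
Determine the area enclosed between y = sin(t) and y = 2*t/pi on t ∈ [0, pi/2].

On [0, pi/2], (sin(t)) - (2*t/pi) = -2*t/pi + sin(t) is ≥ 0 throughout, so the area is a single integral of |-2*t/pi + sin(t)|.
∫[0,pi/2] (-2*t/pi + sin(t)) dt = 1 - pi/4.

1 - pi/4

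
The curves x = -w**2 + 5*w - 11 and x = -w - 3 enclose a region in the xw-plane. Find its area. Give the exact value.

4/3

Both boundary curves give x as a function of w, so integrate with respect to w. Setting them equal: -w**2 + 6*w - 8 = 0, i.e. -(w - 4)*(w - 2) = 0, so they meet at w = 2, 4.
For w in [2, 4], x = -w**2 + 5*w - 11 is on the right; area = ∫[2,4] (-w**2 + 6*w - 8) dw = 4/3.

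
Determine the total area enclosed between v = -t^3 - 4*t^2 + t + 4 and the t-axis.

The curve meets the t-axis where -t^3 - 4*t^2 + t + 4 = 0, i.e. -(t - 1)*(t + 1)*(t + 4) = 0, at t = -4, -1, 1.
On [-4, -1] the curve lies below the axis; ∫[-4,-1] (-t^3 - 4*t^2 + t + 4) dt = -63/4, giving area 63/4.
On [-1, 1] the curve lies above the axis; ∫[-1,1] (-t^3 - 4*t^2 + t + 4) dt = 16/3, giving area 16/3.
Total area = 63/4 + 16/3 = 253/12.

253/12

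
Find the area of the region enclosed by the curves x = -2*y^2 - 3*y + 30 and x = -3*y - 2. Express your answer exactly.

Both boundary curves give x as a function of y, so integrate with respect to y. Setting them equal: -2*y^2 + 32 = 0, i.e. -2*(y - 4)*(y + 4) = 0, so they meet at y = -4, 4.
For y in [-4, 4], x = -2*y^2 - 3*y + 30 is on the right; area = ∫[-4,4] (-2*y^2 + 32) dy = 512/3.

512/3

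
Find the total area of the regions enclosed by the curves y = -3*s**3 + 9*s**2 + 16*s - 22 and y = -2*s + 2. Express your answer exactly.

243/2

Set the curves equal: -3*s**3 + 9*s**2 + 16*s - 22 = -2*s + 2, so -3*s**3 + 9*s**2 + 18*s - 24 = 0, which factors as -3*(s - 4)*(s - 1)*(s + 2) = 0. The curves meet at s = -2, 1, 4.
On [-2, 1], y = -2*s + 2 is on top; that piece has area ∫[-2,1] (-(-3*s**3 + 9*s**2 + 18*s - 24)) ds = 243/4.
On [1, 4], y = -3*s**3 + 9*s**2 + 16*s - 22 is on top; that piece has area ∫[1,4] (-3*s**3 + 9*s**2 + 18*s - 24) ds = 243/4.
Total enclosed area = 243/4 + 243/4 = 243/2.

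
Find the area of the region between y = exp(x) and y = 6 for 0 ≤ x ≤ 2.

The difference (exp(x)) - (6) = exp(x) - 6 changes sign at x = log(6) inside [0, 2], so split the integral there.
∫[0,log(6)] (exp(x) - 6) dx = 5 - log(46656); the area of that piece is -5 + log(46656).
∫[log(6),2] (exp(x) - 6) dx = -18 + exp(2) + 6*log(6).
Total area = (-5 + log(46656)) + (-18 + exp(2) + 6*log(6)) = -23 + exp(2) + 12*log(6).

-23 + exp(2) + 12*log(6)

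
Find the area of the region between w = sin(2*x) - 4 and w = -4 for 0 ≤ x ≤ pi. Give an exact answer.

The difference (sin(2*x) - 4) - (-4) = sin(2*x) changes sign at x = pi/2 inside [0, pi], so split the integral there.
∫[0,pi/2] (sin(2*x)) dx = 1.
∫[pi/2,pi] (sin(2*x)) dx = -1; the area of that piece is 1.
Total area = 1 + 1 = 2.

2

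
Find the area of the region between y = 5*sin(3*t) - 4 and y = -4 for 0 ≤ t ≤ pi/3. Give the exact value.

10/3

On [0, pi/3], (5*sin(3*t) - 4) - (-4) = 5*sin(3*t) is ≥ 0 throughout, so the area is a single integral of |5*sin(3*t)|.
∫[0,pi/3] (5*sin(3*t)) dt = 10/3.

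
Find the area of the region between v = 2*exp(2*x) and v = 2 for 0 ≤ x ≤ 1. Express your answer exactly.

On [0, 1], (2*exp(2*x)) - (2) = 2*exp(2*x) - 2 is ≥ 0 throughout, so the area is a single integral of |2*exp(2*x) - 2|.
∫[0,1] (2*exp(2*x) - 2) dx = -3 + exp(2).

-3 + exp(2)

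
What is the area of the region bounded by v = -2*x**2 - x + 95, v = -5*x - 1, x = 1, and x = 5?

1048/3

On [1, 5], (-2*x**2 - x + 95) - (-5*x - 1) = -2*x**2 + 4*x + 96 is ≥ 0 throughout, so the area is a single integral of |-2*x**2 + 4*x + 96|.
∫[1,5] (-2*x**2 + 4*x + 96) dx = 1048/3.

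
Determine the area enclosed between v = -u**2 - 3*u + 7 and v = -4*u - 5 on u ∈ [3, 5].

7

The difference (-u**2 - 3*u + 7) - (-4*u - 5) = -u**2 + u + 12 changes sign at u = 4 inside [3, 5], so split the integral there.
∫[3,4] (-u**2 + u + 12) du = 19/6.
∫[4,5] (-u**2 + u + 12) du = -23/6; the area of that piece is 23/6.
Total area = 19/6 + 23/6 = 7.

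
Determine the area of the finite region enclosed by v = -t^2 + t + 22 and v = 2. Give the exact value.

Set the curves equal: -t^2 + t + 22 = 2, so -t^2 + t + 20 = 0, which factors as -(t - 5)*(t + 4) = 0. The curves meet at t = -4, 5.
On [-4, 5], v = -t^2 + t + 22 is on top; that piece has area ∫[-4,5] (-t^2 + t + 20) dt = 243/2.

243/2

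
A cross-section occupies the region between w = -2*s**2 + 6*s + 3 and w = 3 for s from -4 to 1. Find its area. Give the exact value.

93

The difference (-2*s**2 + 6*s + 3) - (3) = -2*s**2 + 6*s changes sign at s = 0 inside [-4, 1], so split the integral there.
∫[-4,0] (-2*s**2 + 6*s) ds = -272/3; the area of that piece is 272/3.
∫[0,1] (-2*s**2 + 6*s) ds = 7/3.
Total area = 272/3 + 7/3 = 93.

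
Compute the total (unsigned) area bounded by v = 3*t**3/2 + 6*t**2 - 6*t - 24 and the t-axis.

The curve meets the t-axis where 3*t**3/2 + 6*t**2 - 6*t - 24 = 0, i.e. 3*(t - 2)*(t + 2)*(t + 4)/2 = 0, at t = -4, -2, 2.
On [-4, -2] the curve lies above the axis; ∫[-4,-2] (3*t**3/2 + 6*t**2 - 6*t - 24) dt = 10, giving area 10.
On [-2, 2] the curve lies below the axis; ∫[-2,2] (3*t**3/2 + 6*t**2 - 6*t - 24) dt = -64, giving area 64.
Total area = 10 + 64 = 74.

74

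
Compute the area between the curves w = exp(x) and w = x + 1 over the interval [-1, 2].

-9/2 - exp(-1) + exp(2)

On [-1, 2], (exp(x)) - (x + 1) = -x + exp(x) - 1 is ≥ 0 throughout, so the area is a single integral of |-x + exp(x) - 1|.
∫[-1,2] (-x + exp(x) - 1) dx = -9/2 - exp(-1) + exp(2).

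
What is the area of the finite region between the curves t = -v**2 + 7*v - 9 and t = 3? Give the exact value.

1/6

Both boundary curves give t as a function of v, so integrate with respect to v. Setting them equal: -v**2 + 7*v - 12 = 0, i.e. -(v - 4)*(v - 3) = 0, so they meet at v = 3, 4.
For v in [3, 4], t = -v**2 + 7*v - 9 is on the right; area = ∫[3,4] (-v**2 + 7*v - 12) dv = 1/6.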